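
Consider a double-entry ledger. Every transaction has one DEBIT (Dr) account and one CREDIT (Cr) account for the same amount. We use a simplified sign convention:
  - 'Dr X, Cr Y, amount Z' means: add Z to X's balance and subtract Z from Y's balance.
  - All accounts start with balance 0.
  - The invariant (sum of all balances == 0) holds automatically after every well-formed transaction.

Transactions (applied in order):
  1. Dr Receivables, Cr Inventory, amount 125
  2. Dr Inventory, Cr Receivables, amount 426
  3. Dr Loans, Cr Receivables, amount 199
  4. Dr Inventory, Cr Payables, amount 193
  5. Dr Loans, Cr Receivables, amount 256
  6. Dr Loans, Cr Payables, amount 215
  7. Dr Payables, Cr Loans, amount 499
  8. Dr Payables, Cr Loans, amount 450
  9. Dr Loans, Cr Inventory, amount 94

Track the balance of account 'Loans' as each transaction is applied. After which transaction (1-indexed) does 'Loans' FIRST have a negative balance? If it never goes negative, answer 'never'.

Answer: 8

Derivation:
After txn 1: Loans=0
After txn 2: Loans=0
After txn 3: Loans=199
After txn 4: Loans=199
After txn 5: Loans=455
After txn 6: Loans=670
After txn 7: Loans=171
After txn 8: Loans=-279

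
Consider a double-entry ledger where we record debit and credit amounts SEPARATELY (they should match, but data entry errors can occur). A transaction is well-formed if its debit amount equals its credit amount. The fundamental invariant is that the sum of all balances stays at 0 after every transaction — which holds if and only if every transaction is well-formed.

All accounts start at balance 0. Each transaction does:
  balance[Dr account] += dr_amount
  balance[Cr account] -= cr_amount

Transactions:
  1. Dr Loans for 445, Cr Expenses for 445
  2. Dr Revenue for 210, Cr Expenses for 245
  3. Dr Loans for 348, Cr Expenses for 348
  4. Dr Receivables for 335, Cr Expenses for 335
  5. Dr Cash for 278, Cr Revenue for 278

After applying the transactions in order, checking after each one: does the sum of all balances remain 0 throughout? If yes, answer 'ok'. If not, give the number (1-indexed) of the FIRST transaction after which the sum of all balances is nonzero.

Answer: 2

Derivation:
After txn 1: dr=445 cr=445 sum_balances=0
After txn 2: dr=210 cr=245 sum_balances=-35
After txn 3: dr=348 cr=348 sum_balances=-35
After txn 4: dr=335 cr=335 sum_balances=-35
After txn 5: dr=278 cr=278 sum_balances=-35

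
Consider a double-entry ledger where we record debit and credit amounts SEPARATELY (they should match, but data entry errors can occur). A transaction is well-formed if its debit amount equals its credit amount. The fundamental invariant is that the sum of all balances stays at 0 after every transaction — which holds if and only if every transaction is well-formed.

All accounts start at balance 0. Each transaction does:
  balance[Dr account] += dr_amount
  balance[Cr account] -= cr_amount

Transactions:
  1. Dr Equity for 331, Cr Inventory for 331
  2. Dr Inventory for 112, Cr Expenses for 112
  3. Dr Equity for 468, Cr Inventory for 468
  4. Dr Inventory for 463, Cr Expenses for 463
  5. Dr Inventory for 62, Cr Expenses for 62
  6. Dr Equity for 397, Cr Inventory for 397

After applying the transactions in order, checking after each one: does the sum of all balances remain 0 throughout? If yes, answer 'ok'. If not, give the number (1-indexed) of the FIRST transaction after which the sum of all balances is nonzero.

Answer: ok

Derivation:
After txn 1: dr=331 cr=331 sum_balances=0
After txn 2: dr=112 cr=112 sum_balances=0
After txn 3: dr=468 cr=468 sum_balances=0
After txn 4: dr=463 cr=463 sum_balances=0
After txn 5: dr=62 cr=62 sum_balances=0
After txn 6: dr=397 cr=397 sum_balances=0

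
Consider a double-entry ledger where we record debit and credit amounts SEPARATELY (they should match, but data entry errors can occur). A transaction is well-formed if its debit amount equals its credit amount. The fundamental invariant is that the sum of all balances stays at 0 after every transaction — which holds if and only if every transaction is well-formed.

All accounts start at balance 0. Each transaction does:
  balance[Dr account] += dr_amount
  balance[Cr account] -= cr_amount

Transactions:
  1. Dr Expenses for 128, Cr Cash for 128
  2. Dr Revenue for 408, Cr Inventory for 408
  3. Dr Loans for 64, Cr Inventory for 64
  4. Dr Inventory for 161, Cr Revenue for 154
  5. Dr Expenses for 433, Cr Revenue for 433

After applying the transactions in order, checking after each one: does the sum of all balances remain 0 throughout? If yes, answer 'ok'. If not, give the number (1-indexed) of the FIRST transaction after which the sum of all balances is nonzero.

After txn 1: dr=128 cr=128 sum_balances=0
After txn 2: dr=408 cr=408 sum_balances=0
After txn 3: dr=64 cr=64 sum_balances=0
After txn 4: dr=161 cr=154 sum_balances=7
After txn 5: dr=433 cr=433 sum_balances=7

Answer: 4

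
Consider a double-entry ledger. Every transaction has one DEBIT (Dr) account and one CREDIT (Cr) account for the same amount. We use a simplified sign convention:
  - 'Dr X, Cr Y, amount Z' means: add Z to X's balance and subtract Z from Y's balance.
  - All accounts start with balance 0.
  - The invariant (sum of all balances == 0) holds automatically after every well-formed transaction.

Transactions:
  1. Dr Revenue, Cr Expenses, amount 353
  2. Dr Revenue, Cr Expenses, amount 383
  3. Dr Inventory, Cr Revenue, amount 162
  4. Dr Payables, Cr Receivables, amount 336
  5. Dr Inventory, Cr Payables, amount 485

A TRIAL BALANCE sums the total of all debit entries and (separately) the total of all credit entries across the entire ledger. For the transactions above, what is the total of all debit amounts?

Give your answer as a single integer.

Answer: 1719

Derivation:
Txn 1: debit+=353
Txn 2: debit+=383
Txn 3: debit+=162
Txn 4: debit+=336
Txn 5: debit+=485
Total debits = 1719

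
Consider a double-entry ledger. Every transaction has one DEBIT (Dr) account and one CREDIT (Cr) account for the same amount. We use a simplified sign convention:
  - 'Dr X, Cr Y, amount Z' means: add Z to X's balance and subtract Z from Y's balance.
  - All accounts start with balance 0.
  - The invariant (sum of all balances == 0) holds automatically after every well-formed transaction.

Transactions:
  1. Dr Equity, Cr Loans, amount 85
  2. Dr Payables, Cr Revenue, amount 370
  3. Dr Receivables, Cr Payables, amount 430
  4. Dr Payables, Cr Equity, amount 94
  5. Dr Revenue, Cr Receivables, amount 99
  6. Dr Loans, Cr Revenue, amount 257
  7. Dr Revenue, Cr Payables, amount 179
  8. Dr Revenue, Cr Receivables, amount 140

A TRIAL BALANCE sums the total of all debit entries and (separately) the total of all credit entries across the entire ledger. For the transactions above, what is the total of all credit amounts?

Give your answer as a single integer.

Txn 1: credit+=85
Txn 2: credit+=370
Txn 3: credit+=430
Txn 4: credit+=94
Txn 5: credit+=99
Txn 6: credit+=257
Txn 7: credit+=179
Txn 8: credit+=140
Total credits = 1654

Answer: 1654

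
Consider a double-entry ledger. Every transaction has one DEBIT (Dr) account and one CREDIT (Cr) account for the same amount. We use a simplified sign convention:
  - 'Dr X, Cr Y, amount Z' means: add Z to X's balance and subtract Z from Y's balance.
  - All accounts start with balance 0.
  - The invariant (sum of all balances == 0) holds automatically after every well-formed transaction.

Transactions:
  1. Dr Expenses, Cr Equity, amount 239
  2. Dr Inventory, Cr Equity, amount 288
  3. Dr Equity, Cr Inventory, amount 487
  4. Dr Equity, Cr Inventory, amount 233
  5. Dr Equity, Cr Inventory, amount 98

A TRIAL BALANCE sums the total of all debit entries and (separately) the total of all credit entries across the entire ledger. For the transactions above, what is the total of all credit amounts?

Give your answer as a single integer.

Answer: 1345

Derivation:
Txn 1: credit+=239
Txn 2: credit+=288
Txn 3: credit+=487
Txn 4: credit+=233
Txn 5: credit+=98
Total credits = 1345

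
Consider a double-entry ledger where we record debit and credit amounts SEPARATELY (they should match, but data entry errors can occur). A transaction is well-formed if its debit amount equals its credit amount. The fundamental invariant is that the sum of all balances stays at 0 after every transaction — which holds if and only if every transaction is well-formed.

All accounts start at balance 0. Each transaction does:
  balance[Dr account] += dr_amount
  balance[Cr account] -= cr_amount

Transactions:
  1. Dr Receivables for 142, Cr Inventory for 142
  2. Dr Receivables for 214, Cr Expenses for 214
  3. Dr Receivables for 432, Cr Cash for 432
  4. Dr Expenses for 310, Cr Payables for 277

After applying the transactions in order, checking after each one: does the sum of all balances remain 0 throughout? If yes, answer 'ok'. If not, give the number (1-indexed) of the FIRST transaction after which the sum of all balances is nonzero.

Answer: 4

Derivation:
After txn 1: dr=142 cr=142 sum_balances=0
After txn 2: dr=214 cr=214 sum_balances=0
After txn 3: dr=432 cr=432 sum_balances=0
After txn 4: dr=310 cr=277 sum_balances=33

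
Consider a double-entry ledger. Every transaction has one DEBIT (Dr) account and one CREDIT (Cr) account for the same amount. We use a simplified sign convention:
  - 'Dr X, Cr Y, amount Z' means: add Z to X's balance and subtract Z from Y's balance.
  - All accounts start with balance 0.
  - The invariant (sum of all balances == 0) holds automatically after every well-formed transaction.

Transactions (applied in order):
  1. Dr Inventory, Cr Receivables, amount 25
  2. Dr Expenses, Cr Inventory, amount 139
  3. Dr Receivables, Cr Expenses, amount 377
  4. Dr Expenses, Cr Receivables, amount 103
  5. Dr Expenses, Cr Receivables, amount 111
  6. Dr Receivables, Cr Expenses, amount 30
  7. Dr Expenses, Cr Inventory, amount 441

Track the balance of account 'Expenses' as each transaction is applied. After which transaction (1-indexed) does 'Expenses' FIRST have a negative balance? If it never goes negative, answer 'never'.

Answer: 3

Derivation:
After txn 1: Expenses=0
After txn 2: Expenses=139
After txn 3: Expenses=-238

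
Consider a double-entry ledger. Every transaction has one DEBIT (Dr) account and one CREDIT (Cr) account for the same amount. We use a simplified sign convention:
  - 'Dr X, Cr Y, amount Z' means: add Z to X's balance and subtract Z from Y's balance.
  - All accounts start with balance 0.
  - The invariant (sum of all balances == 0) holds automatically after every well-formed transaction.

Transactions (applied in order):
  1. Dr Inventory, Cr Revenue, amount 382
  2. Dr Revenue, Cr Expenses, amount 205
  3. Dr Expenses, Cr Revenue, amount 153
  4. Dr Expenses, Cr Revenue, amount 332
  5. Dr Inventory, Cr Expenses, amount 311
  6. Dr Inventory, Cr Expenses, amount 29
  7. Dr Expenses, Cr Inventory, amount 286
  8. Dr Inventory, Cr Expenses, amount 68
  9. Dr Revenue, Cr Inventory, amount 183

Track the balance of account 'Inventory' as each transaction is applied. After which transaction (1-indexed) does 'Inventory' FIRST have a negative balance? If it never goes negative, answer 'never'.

Answer: never

Derivation:
After txn 1: Inventory=382
After txn 2: Inventory=382
After txn 3: Inventory=382
After txn 4: Inventory=382
After txn 5: Inventory=693
After txn 6: Inventory=722
After txn 7: Inventory=436
After txn 8: Inventory=504
After txn 9: Inventory=321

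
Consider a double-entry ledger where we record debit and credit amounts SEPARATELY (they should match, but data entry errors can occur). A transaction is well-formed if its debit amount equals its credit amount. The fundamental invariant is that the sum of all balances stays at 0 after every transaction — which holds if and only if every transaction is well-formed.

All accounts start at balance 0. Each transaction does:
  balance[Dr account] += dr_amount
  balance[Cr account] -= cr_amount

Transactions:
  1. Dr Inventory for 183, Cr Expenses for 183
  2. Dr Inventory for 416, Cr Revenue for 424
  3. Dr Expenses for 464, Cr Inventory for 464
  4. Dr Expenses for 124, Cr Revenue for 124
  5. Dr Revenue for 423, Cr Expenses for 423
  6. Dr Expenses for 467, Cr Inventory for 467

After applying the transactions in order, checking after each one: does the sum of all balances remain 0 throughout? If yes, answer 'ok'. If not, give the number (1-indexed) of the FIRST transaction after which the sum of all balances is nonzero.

After txn 1: dr=183 cr=183 sum_balances=0
After txn 2: dr=416 cr=424 sum_balances=-8
After txn 3: dr=464 cr=464 sum_balances=-8
After txn 4: dr=124 cr=124 sum_balances=-8
After txn 5: dr=423 cr=423 sum_balances=-8
After txn 6: dr=467 cr=467 sum_balances=-8

Answer: 2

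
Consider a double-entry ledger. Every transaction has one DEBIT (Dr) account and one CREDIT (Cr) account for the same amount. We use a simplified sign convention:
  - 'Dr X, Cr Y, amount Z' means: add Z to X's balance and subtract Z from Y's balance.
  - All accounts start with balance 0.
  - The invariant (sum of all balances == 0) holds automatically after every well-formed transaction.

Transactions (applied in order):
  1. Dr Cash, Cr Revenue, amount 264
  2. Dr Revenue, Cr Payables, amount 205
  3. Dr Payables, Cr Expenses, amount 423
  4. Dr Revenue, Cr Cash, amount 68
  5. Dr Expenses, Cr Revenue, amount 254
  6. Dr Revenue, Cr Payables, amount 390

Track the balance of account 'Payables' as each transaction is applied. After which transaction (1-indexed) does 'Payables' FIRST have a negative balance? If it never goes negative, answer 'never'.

After txn 1: Payables=0
After txn 2: Payables=-205

Answer: 2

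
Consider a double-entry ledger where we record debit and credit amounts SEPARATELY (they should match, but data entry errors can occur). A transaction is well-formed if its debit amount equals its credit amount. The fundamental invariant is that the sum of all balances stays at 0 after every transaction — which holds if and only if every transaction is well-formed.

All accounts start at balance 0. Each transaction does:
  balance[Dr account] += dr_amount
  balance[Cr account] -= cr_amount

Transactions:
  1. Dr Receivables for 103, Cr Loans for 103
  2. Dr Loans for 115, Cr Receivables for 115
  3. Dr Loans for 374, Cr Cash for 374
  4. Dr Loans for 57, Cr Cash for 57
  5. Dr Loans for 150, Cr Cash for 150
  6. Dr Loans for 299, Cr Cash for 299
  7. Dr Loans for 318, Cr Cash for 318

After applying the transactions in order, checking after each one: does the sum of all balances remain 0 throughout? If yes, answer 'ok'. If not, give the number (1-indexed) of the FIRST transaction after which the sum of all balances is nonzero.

After txn 1: dr=103 cr=103 sum_balances=0
After txn 2: dr=115 cr=115 sum_balances=0
After txn 3: dr=374 cr=374 sum_balances=0
After txn 4: dr=57 cr=57 sum_balances=0
After txn 5: dr=150 cr=150 sum_balances=0
After txn 6: dr=299 cr=299 sum_balances=0
After txn 7: dr=318 cr=318 sum_balances=0

Answer: ok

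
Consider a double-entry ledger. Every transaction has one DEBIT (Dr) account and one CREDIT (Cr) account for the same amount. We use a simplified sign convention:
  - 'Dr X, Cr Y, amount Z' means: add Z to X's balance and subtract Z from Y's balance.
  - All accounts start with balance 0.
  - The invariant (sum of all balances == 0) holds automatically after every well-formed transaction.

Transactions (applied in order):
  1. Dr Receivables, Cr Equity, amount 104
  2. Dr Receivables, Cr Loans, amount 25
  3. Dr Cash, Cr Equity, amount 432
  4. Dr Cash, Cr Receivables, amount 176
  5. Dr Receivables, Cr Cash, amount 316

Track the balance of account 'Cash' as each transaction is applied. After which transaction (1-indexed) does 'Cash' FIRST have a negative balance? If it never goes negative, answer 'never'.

Answer: never

Derivation:
After txn 1: Cash=0
After txn 2: Cash=0
After txn 3: Cash=432
After txn 4: Cash=608
After txn 5: Cash=292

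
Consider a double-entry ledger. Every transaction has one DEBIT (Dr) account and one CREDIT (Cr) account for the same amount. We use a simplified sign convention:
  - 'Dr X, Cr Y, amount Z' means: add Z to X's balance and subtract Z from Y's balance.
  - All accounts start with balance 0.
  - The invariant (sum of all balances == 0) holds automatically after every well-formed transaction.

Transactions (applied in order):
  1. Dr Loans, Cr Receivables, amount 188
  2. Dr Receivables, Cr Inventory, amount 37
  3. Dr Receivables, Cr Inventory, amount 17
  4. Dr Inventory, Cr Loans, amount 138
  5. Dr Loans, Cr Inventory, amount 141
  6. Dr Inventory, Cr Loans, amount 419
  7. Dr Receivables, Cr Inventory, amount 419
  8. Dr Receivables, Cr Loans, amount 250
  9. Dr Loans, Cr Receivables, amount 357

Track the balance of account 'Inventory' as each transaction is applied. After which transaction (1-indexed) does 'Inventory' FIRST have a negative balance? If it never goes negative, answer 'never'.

After txn 1: Inventory=0
After txn 2: Inventory=-37

Answer: 2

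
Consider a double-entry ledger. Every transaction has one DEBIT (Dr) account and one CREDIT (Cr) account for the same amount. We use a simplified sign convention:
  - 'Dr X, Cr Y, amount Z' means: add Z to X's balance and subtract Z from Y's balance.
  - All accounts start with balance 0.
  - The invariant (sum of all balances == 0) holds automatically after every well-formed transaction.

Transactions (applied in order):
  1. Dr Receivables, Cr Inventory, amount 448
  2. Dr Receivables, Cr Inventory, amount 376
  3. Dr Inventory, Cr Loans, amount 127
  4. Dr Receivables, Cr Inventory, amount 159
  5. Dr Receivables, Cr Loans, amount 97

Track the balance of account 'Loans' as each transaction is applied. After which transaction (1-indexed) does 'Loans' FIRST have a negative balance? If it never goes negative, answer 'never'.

After txn 1: Loans=0
After txn 2: Loans=0
After txn 3: Loans=-127

Answer: 3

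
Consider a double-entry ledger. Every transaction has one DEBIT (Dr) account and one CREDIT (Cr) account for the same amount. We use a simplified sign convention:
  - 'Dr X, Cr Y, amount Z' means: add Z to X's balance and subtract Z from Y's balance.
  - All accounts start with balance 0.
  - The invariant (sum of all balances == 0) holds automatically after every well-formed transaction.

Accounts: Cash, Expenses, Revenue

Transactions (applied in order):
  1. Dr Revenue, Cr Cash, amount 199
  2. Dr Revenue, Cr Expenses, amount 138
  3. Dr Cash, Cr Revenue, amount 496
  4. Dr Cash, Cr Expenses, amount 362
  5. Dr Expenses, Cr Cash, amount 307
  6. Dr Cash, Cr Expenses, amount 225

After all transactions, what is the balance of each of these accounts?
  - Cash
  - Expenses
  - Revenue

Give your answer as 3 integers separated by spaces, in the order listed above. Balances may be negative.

Answer: 577 -418 -159

Derivation:
After txn 1 (Dr Revenue, Cr Cash, amount 199): Cash=-199 Revenue=199
After txn 2 (Dr Revenue, Cr Expenses, amount 138): Cash=-199 Expenses=-138 Revenue=337
After txn 3 (Dr Cash, Cr Revenue, amount 496): Cash=297 Expenses=-138 Revenue=-159
After txn 4 (Dr Cash, Cr Expenses, amount 362): Cash=659 Expenses=-500 Revenue=-159
After txn 5 (Dr Expenses, Cr Cash, amount 307): Cash=352 Expenses=-193 Revenue=-159
After txn 6 (Dr Cash, Cr Expenses, amount 225): Cash=577 Expenses=-418 Revenue=-159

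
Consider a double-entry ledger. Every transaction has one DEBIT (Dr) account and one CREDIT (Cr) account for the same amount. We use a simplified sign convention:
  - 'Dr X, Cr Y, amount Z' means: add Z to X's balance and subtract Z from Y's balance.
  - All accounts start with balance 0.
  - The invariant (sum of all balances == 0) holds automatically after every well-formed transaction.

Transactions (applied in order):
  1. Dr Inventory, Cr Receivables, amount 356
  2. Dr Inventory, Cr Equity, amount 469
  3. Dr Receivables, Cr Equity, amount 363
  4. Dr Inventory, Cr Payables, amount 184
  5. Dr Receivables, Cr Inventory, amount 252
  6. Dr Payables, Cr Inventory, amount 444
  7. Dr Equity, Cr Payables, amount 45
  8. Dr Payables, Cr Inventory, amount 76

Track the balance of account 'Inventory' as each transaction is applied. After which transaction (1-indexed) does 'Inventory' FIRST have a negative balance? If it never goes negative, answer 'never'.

After txn 1: Inventory=356
After txn 2: Inventory=825
After txn 3: Inventory=825
After txn 4: Inventory=1009
After txn 5: Inventory=757
After txn 6: Inventory=313
After txn 7: Inventory=313
After txn 8: Inventory=237

Answer: never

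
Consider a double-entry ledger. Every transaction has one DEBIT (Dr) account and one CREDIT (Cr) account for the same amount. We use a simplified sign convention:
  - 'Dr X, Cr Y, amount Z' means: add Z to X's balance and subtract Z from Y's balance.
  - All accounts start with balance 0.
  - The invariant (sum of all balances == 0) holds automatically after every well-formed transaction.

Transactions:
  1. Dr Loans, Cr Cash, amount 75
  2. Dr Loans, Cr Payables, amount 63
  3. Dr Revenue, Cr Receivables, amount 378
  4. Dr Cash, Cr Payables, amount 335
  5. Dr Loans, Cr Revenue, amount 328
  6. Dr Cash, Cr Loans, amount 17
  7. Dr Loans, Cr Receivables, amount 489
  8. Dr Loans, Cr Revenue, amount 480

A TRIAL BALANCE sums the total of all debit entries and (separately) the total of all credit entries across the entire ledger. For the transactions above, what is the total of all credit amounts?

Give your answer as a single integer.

Txn 1: credit+=75
Txn 2: credit+=63
Txn 3: credit+=378
Txn 4: credit+=335
Txn 5: credit+=328
Txn 6: credit+=17
Txn 7: credit+=489
Txn 8: credit+=480
Total credits = 2165

Answer: 2165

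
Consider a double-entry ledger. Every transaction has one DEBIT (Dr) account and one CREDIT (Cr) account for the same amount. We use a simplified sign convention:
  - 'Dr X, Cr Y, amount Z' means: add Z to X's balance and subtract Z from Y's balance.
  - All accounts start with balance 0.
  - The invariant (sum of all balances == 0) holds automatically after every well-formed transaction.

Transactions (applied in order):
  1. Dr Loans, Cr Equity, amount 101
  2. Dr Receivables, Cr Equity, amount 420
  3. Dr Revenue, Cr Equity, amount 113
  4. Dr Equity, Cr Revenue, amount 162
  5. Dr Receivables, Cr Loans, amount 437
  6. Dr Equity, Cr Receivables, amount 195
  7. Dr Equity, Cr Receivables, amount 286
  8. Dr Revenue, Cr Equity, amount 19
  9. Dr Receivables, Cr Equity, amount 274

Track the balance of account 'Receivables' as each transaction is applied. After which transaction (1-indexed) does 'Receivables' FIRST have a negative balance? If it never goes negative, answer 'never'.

After txn 1: Receivables=0
After txn 2: Receivables=420
After txn 3: Receivables=420
After txn 4: Receivables=420
After txn 5: Receivables=857
After txn 6: Receivables=662
After txn 7: Receivables=376
After txn 8: Receivables=376
After txn 9: Receivables=650

Answer: never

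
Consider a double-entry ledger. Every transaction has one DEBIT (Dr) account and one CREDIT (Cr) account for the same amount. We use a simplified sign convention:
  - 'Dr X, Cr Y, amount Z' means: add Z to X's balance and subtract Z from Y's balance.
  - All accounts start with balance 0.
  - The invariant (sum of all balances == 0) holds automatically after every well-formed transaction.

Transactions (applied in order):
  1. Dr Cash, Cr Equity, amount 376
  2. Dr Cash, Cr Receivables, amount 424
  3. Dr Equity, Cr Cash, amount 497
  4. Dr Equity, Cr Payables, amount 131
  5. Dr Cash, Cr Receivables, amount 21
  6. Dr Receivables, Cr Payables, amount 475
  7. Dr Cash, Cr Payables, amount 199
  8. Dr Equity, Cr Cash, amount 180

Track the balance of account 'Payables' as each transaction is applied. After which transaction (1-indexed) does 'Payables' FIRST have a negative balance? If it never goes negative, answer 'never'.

After txn 1: Payables=0
After txn 2: Payables=0
After txn 3: Payables=0
After txn 4: Payables=-131

Answer: 4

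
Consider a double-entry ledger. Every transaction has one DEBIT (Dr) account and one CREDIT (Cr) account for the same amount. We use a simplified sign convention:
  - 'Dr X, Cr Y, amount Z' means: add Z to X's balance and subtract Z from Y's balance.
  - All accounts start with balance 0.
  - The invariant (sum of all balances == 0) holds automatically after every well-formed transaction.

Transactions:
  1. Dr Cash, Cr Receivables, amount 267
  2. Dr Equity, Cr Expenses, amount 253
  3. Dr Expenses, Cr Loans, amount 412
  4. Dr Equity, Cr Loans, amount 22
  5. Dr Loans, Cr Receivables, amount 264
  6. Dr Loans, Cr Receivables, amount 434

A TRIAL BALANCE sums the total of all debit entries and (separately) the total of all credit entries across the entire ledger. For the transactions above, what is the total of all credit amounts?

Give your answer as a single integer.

Txn 1: credit+=267
Txn 2: credit+=253
Txn 3: credit+=412
Txn 4: credit+=22
Txn 5: credit+=264
Txn 6: credit+=434
Total credits = 1652

Answer: 1652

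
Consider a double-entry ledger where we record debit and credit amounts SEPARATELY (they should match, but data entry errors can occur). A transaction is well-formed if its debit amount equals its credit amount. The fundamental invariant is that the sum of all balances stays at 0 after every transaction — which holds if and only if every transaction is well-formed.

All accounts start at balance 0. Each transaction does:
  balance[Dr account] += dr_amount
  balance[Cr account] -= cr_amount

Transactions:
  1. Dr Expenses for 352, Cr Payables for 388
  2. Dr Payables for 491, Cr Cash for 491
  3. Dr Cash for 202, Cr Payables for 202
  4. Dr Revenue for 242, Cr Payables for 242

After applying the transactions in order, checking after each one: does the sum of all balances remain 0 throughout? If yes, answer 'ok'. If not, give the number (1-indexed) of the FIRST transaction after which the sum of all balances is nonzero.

Answer: 1

Derivation:
After txn 1: dr=352 cr=388 sum_balances=-36
After txn 2: dr=491 cr=491 sum_balances=-36
After txn 3: dr=202 cr=202 sum_balances=-36
After txn 4: dr=242 cr=242 sum_balances=-36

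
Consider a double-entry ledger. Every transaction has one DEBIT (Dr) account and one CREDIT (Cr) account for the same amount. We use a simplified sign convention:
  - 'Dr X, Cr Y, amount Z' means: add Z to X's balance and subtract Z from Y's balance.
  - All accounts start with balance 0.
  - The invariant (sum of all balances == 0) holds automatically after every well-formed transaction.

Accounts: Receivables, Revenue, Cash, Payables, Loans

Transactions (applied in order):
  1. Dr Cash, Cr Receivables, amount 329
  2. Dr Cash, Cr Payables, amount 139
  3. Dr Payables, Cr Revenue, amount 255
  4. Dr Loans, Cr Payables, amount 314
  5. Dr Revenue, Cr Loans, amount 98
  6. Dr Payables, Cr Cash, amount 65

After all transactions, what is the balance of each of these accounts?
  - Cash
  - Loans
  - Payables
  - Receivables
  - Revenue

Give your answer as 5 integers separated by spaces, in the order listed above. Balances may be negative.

After txn 1 (Dr Cash, Cr Receivables, amount 329): Cash=329 Receivables=-329
After txn 2 (Dr Cash, Cr Payables, amount 139): Cash=468 Payables=-139 Receivables=-329
After txn 3 (Dr Payables, Cr Revenue, amount 255): Cash=468 Payables=116 Receivables=-329 Revenue=-255
After txn 4 (Dr Loans, Cr Payables, amount 314): Cash=468 Loans=314 Payables=-198 Receivables=-329 Revenue=-255
After txn 5 (Dr Revenue, Cr Loans, amount 98): Cash=468 Loans=216 Payables=-198 Receivables=-329 Revenue=-157
After txn 6 (Dr Payables, Cr Cash, amount 65): Cash=403 Loans=216 Payables=-133 Receivables=-329 Revenue=-157

Answer: 403 216 -133 -329 -157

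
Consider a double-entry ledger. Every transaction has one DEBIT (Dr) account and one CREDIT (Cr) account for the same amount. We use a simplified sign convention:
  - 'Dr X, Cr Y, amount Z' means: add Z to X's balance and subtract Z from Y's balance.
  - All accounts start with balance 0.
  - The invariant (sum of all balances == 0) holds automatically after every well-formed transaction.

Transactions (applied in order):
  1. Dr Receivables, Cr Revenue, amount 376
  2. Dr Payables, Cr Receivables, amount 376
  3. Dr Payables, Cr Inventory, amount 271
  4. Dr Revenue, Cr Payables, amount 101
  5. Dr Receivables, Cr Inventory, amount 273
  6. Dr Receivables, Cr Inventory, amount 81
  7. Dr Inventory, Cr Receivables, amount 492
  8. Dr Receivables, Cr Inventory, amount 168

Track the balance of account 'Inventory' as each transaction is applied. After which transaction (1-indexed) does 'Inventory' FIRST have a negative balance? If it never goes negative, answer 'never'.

Answer: 3

Derivation:
After txn 1: Inventory=0
After txn 2: Inventory=0
After txn 3: Inventory=-271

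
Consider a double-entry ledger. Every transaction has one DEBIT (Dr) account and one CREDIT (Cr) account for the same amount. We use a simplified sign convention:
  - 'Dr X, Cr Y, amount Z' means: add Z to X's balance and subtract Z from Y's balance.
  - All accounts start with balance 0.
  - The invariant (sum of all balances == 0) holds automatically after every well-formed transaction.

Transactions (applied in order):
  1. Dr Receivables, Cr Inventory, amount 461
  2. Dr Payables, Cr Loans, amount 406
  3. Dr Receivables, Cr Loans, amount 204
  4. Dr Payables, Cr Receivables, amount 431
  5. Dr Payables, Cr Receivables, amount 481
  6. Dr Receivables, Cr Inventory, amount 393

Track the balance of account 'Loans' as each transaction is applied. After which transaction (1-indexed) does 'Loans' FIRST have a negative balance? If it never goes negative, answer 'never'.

After txn 1: Loans=0
After txn 2: Loans=-406

Answer: 2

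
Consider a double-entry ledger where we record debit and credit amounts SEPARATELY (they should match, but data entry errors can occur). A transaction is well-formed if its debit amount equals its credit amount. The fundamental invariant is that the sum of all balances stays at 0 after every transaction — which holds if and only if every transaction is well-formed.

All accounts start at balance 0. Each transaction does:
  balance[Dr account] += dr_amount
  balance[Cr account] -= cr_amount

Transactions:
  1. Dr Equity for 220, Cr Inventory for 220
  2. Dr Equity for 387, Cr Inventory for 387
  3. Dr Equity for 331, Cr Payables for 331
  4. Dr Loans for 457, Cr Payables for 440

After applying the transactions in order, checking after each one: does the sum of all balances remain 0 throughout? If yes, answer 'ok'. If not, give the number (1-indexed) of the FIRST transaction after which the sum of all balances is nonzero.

Answer: 4

Derivation:
After txn 1: dr=220 cr=220 sum_balances=0
After txn 2: dr=387 cr=387 sum_balances=0
After txn 3: dr=331 cr=331 sum_balances=0
After txn 4: dr=457 cr=440 sum_balances=17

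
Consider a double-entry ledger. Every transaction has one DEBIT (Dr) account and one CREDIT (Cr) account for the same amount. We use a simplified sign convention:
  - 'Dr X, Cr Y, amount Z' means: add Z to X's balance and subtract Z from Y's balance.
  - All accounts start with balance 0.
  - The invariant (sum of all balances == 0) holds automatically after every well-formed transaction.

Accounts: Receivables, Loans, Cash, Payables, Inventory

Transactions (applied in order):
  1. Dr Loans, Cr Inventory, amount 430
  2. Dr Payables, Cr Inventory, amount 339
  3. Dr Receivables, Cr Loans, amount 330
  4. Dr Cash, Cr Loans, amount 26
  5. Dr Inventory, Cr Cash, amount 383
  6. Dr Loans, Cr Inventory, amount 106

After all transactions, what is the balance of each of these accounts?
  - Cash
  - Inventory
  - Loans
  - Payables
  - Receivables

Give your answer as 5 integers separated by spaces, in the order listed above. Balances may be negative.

Answer: -357 -492 180 339 330

Derivation:
After txn 1 (Dr Loans, Cr Inventory, amount 430): Inventory=-430 Loans=430
After txn 2 (Dr Payables, Cr Inventory, amount 339): Inventory=-769 Loans=430 Payables=339
After txn 3 (Dr Receivables, Cr Loans, amount 330): Inventory=-769 Loans=100 Payables=339 Receivables=330
After txn 4 (Dr Cash, Cr Loans, amount 26): Cash=26 Inventory=-769 Loans=74 Payables=339 Receivables=330
After txn 5 (Dr Inventory, Cr Cash, amount 383): Cash=-357 Inventory=-386 Loans=74 Payables=339 Receivables=330
After txn 6 (Dr Loans, Cr Inventory, amount 106): Cash=-357 Inventory=-492 Loans=180 Payables=339 Receivables=330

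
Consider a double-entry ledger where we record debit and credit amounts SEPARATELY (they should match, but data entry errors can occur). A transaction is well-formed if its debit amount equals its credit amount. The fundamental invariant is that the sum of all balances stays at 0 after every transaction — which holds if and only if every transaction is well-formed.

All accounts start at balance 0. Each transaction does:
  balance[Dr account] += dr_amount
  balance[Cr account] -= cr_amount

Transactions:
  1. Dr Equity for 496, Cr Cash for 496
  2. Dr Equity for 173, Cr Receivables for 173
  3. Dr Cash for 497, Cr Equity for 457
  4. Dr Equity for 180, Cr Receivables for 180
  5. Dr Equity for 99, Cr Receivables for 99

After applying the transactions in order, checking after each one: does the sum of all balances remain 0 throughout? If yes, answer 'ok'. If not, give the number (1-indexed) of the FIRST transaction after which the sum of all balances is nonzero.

After txn 1: dr=496 cr=496 sum_balances=0
After txn 2: dr=173 cr=173 sum_balances=0
After txn 3: dr=497 cr=457 sum_balances=40
After txn 4: dr=180 cr=180 sum_balances=40
After txn 5: dr=99 cr=99 sum_balances=40

Answer: 3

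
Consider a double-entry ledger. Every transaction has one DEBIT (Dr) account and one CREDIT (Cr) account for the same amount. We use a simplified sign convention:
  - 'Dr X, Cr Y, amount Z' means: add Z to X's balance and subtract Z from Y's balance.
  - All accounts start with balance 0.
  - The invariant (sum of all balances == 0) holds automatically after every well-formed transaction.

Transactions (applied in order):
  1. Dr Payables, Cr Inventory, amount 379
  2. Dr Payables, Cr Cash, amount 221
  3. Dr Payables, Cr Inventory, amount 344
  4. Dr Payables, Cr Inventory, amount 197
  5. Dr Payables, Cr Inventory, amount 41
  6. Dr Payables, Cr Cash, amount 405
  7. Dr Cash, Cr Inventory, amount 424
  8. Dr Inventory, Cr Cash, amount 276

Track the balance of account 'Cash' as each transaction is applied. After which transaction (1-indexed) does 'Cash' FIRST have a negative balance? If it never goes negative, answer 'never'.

Answer: 2

Derivation:
After txn 1: Cash=0
After txn 2: Cash=-221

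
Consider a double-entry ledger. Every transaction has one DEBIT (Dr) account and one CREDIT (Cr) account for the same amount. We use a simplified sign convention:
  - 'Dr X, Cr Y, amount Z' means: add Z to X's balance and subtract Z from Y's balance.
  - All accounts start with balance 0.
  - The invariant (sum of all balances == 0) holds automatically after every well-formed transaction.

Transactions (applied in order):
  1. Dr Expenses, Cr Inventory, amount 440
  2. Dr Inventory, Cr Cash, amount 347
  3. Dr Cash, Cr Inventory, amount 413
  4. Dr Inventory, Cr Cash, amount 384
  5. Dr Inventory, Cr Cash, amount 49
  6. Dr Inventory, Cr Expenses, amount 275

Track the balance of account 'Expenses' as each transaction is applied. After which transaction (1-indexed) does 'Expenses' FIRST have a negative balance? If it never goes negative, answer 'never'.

After txn 1: Expenses=440
After txn 2: Expenses=440
After txn 3: Expenses=440
After txn 4: Expenses=440
After txn 5: Expenses=440
After txn 6: Expenses=165

Answer: never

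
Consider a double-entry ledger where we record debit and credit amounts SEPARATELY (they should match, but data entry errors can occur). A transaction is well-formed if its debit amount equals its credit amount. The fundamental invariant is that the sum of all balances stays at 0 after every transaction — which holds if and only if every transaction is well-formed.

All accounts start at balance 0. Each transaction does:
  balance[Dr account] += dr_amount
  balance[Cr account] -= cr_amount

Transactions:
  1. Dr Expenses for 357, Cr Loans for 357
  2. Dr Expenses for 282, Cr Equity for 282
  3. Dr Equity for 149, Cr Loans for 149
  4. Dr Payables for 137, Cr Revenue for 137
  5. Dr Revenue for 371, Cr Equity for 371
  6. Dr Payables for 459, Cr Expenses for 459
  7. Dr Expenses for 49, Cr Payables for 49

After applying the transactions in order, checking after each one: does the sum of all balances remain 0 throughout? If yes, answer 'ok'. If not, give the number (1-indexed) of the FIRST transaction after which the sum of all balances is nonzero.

After txn 1: dr=357 cr=357 sum_balances=0
After txn 2: dr=282 cr=282 sum_balances=0
After txn 3: dr=149 cr=149 sum_balances=0
After txn 4: dr=137 cr=137 sum_balances=0
After txn 5: dr=371 cr=371 sum_balances=0
After txn 6: dr=459 cr=459 sum_balances=0
After txn 7: dr=49 cr=49 sum_balances=0

Answer: ok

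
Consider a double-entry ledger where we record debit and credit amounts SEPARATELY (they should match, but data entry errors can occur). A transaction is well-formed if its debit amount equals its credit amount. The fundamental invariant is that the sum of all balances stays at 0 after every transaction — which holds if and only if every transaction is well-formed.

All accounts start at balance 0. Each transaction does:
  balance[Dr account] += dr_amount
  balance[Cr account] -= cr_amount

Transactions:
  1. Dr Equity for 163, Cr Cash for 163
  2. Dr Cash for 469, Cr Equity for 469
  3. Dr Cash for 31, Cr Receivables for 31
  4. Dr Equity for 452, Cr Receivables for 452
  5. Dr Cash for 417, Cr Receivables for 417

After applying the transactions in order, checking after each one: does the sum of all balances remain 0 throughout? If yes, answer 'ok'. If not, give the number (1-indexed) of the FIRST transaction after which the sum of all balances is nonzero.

Answer: ok

Derivation:
After txn 1: dr=163 cr=163 sum_balances=0
After txn 2: dr=469 cr=469 sum_balances=0
After txn 3: dr=31 cr=31 sum_balances=0
After txn 4: dr=452 cr=452 sum_balances=0
After txn 5: dr=417 cr=417 sum_balances=0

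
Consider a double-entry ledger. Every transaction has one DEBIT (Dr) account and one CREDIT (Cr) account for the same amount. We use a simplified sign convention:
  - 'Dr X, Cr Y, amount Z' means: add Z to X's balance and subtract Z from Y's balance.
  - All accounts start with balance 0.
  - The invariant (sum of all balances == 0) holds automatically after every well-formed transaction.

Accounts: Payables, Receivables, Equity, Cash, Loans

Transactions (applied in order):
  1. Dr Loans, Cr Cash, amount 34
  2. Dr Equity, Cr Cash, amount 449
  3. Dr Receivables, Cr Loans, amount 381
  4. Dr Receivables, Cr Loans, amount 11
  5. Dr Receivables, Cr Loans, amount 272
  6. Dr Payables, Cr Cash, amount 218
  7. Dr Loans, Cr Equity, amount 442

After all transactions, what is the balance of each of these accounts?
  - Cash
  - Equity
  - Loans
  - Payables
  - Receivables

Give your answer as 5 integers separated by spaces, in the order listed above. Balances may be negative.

Answer: -701 7 -188 218 664

Derivation:
After txn 1 (Dr Loans, Cr Cash, amount 34): Cash=-34 Loans=34
After txn 2 (Dr Equity, Cr Cash, amount 449): Cash=-483 Equity=449 Loans=34
After txn 3 (Dr Receivables, Cr Loans, amount 381): Cash=-483 Equity=449 Loans=-347 Receivables=381
After txn 4 (Dr Receivables, Cr Loans, amount 11): Cash=-483 Equity=449 Loans=-358 Receivables=392
After txn 5 (Dr Receivables, Cr Loans, amount 272): Cash=-483 Equity=449 Loans=-630 Receivables=664
After txn 6 (Dr Payables, Cr Cash, amount 218): Cash=-701 Equity=449 Loans=-630 Payables=218 Receivables=664
After txn 7 (Dr Loans, Cr Equity, amount 442): Cash=-701 Equity=7 Loans=-188 Payables=218 Receivables=664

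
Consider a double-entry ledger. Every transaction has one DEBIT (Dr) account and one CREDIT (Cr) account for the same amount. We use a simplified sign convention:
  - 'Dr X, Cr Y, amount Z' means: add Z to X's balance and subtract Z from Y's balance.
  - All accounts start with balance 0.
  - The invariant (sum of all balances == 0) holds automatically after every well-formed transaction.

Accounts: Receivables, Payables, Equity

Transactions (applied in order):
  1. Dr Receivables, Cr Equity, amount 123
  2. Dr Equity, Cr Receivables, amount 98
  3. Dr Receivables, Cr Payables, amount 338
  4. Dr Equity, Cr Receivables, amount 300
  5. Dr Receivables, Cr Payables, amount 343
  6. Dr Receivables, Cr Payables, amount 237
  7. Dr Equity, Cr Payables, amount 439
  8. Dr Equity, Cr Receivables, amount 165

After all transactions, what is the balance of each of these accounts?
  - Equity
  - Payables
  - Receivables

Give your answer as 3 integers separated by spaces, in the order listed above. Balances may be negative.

After txn 1 (Dr Receivables, Cr Equity, amount 123): Equity=-123 Receivables=123
After txn 2 (Dr Equity, Cr Receivables, amount 98): Equity=-25 Receivables=25
After txn 3 (Dr Receivables, Cr Payables, amount 338): Equity=-25 Payables=-338 Receivables=363
After txn 4 (Dr Equity, Cr Receivables, amount 300): Equity=275 Payables=-338 Receivables=63
After txn 5 (Dr Receivables, Cr Payables, amount 343): Equity=275 Payables=-681 Receivables=406
After txn 6 (Dr Receivables, Cr Payables, amount 237): Equity=275 Payables=-918 Receivables=643
After txn 7 (Dr Equity, Cr Payables, amount 439): Equity=714 Payables=-1357 Receivables=643
After txn 8 (Dr Equity, Cr Receivables, amount 165): Equity=879 Payables=-1357 Receivables=478

Answer: 879 -1357 478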